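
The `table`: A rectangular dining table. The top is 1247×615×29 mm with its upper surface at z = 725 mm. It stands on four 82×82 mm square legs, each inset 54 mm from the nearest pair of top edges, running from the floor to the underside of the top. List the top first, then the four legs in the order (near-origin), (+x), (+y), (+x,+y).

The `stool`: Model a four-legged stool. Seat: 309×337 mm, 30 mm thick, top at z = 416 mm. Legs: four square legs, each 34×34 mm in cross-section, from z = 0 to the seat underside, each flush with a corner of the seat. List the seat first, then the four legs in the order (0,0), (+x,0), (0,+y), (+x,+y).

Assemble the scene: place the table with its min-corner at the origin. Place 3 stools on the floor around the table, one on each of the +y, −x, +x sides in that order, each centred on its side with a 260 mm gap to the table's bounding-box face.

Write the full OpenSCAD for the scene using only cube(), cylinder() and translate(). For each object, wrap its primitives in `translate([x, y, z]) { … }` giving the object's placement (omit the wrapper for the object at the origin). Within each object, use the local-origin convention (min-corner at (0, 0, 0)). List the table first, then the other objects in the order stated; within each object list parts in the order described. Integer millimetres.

translate([0, 0, 696]) cube([1247, 615, 29]);
translate([54, 54, 0]) cube([82, 82, 696]);
translate([1111, 54, 0]) cube([82, 82, 696]);
translate([54, 479, 0]) cube([82, 82, 696]);
translate([1111, 479, 0]) cube([82, 82, 696]);
translate([469, 875, 0]) {
  translate([0, 0, 386]) cube([309, 337, 30]);
  cube([34, 34, 386]);
  translate([275, 0, 0]) cube([34, 34, 386]);
  translate([0, 303, 0]) cube([34, 34, 386]);
  translate([275, 303, 0]) cube([34, 34, 386]);
}
translate([-569, 139, 0]) {
  translate([0, 0, 386]) cube([309, 337, 30]);
  cube([34, 34, 386]);
  translate([275, 0, 0]) cube([34, 34, 386]);
  translate([0, 303, 0]) cube([34, 34, 386]);
  translate([275, 303, 0]) cube([34, 34, 386]);
}
translate([1507, 139, 0]) {
  translate([0, 0, 386]) cube([309, 337, 30]);
  cube([34, 34, 386]);
  translate([275, 0, 0]) cube([34, 34, 386]);
  translate([0, 303, 0]) cube([34, 34, 386]);
  translate([275, 303, 0]) cube([34, 34, 386]);
}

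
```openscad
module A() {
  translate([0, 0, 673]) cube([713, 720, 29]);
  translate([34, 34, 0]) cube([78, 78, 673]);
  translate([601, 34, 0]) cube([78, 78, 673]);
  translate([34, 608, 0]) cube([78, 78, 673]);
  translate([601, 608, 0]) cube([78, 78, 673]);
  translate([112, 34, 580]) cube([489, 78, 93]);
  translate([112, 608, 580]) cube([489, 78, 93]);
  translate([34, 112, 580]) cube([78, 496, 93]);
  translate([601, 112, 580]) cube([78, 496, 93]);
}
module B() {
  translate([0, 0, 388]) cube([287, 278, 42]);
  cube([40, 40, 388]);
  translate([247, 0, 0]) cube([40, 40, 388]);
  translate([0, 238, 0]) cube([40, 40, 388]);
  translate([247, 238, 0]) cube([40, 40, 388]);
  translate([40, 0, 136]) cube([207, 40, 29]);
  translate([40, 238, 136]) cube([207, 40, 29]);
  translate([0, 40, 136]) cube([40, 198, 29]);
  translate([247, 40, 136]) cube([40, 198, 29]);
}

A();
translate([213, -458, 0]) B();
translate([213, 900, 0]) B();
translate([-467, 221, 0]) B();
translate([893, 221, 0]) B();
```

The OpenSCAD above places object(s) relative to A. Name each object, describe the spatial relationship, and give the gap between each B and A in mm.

Each stool's nearest face is 180 mm from the table's bounding box.

A is a table. B is a stool. Four stools sit around the table at the −y, +y, −x, +x sides. The gap between each stool and the table is 180 mm.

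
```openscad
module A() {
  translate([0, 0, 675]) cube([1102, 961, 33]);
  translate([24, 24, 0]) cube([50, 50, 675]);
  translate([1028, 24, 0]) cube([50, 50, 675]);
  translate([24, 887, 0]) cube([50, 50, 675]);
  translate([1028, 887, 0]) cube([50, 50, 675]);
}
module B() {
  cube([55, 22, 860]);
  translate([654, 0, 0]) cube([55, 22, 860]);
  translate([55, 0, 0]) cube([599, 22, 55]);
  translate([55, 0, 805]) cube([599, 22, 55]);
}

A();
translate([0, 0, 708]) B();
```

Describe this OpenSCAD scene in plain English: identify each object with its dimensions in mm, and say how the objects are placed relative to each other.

A is a rectangular dining table. The top is 1102×961×33 mm with its upper surface at z = 708 mm. It stands on four 50×50 mm square legs, each inset 24 mm from the nearest pair of top edges, running from the floor to the underside of the top.

B is a rectangular picture frame lying in the x–z plane (depth along y). The opening is 599 mm wide (x) by 750 mm tall (z), surrounded by a border 55 mm wide on all four sides. The frame is 22 mm deep and is made of two full-height vertical stiles with two horizontal rails fitted between them.

The picture frame is on top of the table.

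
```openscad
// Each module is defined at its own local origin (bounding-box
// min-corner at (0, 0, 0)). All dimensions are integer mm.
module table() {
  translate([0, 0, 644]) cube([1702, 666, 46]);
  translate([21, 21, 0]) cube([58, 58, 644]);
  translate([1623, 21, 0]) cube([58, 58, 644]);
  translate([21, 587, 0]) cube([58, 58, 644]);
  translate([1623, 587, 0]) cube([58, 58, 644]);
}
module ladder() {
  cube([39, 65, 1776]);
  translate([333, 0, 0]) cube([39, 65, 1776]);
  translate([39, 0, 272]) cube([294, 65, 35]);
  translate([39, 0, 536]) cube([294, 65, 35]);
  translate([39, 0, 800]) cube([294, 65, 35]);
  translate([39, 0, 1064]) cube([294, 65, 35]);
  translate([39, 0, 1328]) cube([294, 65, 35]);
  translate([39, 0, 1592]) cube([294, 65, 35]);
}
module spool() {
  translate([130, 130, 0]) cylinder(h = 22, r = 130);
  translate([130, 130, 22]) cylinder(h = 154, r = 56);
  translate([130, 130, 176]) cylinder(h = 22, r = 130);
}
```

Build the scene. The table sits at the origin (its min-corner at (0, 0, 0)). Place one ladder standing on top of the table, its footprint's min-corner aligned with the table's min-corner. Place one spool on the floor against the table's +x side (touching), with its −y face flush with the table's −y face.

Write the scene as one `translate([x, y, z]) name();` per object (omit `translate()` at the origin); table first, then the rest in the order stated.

table();
translate([0, 0, 690]) ladder();
translate([1702, 0, 0]) spool();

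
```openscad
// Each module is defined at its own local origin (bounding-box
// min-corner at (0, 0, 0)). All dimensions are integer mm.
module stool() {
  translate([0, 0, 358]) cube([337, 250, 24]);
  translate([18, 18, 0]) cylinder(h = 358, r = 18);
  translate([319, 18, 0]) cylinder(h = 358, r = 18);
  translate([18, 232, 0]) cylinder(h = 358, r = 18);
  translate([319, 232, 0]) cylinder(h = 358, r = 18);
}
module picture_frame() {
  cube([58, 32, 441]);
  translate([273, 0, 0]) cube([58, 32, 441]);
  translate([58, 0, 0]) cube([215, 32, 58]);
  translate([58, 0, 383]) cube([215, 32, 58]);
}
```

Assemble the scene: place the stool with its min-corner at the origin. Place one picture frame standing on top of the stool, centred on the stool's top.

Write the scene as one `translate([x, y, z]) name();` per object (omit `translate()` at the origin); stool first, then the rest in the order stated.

stool();
translate([3, 109, 382]) picture_frame();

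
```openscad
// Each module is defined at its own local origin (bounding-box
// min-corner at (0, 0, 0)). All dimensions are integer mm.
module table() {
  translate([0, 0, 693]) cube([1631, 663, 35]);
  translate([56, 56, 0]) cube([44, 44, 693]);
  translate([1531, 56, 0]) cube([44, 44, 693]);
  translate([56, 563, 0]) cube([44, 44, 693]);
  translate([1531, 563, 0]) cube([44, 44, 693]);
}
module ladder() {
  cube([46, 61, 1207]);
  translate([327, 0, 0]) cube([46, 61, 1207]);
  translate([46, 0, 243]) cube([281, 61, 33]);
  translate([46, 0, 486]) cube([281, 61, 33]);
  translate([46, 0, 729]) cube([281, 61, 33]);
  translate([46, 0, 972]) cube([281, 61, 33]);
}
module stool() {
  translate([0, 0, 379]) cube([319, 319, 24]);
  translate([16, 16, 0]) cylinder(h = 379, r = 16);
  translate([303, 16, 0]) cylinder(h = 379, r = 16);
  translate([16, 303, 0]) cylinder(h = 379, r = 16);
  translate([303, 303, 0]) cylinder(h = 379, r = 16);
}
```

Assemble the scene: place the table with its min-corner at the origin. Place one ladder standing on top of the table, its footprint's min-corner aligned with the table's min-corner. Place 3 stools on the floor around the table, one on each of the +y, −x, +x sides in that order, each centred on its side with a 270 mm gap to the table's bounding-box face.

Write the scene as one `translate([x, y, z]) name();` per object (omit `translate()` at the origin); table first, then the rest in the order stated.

table();
translate([0, 0, 728]) ladder();
translate([656, 933, 0]) stool();
translate([-589, 172, 0]) stool();
translate([1901, 172, 0]) stool();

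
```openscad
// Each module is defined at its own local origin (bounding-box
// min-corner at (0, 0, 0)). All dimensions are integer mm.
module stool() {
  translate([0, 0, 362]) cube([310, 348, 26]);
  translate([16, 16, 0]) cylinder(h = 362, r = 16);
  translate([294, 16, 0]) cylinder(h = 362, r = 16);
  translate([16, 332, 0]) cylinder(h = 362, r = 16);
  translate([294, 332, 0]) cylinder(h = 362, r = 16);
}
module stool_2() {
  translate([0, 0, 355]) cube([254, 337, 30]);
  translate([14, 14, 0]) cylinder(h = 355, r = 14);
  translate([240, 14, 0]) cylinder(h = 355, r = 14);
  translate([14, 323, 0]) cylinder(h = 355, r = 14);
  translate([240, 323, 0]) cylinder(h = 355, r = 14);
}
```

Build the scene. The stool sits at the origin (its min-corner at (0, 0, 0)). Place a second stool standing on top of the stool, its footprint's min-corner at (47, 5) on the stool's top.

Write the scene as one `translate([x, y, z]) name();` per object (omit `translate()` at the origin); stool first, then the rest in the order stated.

stool();
translate([47, 5, 388]) stool_2();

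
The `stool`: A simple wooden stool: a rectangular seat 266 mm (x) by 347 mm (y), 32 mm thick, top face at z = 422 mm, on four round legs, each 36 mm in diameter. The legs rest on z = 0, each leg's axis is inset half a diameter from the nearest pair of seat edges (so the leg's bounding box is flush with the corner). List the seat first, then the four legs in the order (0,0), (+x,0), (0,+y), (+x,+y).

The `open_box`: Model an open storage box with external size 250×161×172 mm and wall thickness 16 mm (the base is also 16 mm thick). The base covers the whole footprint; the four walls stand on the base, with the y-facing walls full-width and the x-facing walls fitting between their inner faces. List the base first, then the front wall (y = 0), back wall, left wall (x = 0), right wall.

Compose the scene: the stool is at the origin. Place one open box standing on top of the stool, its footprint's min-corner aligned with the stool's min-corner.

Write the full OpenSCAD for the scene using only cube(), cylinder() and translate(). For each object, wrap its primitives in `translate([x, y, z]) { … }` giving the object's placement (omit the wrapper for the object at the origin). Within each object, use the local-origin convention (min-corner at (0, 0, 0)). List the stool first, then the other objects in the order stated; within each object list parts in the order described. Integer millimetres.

translate([0, 0, 390]) cube([266, 347, 32]);
translate([18, 18, 0]) cylinder(h = 390, r = 18);
translate([248, 18, 0]) cylinder(h = 390, r = 18);
translate([18, 329, 0]) cylinder(h = 390, r = 18);
translate([248, 329, 0]) cylinder(h = 390, r = 18);
translate([0, 0, 422]) {
  cube([250, 161, 16]);
  translate([0, 0, 16]) cube([250, 16, 156]);
  translate([0, 145, 16]) cube([250, 16, 156]);
  translate([0, 16, 16]) cube([16, 129, 156]);
  translate([234, 16, 16]) cube([16, 129, 156]);
}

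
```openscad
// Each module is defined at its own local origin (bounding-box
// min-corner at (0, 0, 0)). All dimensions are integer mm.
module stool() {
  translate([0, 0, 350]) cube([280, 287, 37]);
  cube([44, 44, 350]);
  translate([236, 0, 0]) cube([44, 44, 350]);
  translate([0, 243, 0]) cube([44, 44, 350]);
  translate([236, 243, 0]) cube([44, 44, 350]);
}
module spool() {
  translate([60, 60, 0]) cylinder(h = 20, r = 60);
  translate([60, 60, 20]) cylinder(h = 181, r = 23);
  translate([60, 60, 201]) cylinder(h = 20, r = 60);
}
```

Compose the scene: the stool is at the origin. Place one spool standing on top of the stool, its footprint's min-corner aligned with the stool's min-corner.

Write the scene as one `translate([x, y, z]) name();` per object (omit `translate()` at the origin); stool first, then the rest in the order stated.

stool();
translate([0, 0, 387]) spool();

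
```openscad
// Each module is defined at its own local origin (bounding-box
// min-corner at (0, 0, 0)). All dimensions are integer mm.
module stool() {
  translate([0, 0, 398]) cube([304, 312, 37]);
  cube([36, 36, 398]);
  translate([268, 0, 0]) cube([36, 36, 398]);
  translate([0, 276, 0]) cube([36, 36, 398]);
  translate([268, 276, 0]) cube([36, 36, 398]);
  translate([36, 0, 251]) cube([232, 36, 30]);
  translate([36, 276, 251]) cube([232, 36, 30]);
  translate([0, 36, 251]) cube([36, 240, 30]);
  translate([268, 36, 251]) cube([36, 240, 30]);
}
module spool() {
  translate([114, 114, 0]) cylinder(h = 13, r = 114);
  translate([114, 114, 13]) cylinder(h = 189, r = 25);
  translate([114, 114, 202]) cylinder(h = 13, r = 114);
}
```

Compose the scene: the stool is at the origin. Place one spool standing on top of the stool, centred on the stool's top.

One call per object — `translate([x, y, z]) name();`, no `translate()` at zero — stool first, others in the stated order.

stool();
translate([38, 42, 435]) spool();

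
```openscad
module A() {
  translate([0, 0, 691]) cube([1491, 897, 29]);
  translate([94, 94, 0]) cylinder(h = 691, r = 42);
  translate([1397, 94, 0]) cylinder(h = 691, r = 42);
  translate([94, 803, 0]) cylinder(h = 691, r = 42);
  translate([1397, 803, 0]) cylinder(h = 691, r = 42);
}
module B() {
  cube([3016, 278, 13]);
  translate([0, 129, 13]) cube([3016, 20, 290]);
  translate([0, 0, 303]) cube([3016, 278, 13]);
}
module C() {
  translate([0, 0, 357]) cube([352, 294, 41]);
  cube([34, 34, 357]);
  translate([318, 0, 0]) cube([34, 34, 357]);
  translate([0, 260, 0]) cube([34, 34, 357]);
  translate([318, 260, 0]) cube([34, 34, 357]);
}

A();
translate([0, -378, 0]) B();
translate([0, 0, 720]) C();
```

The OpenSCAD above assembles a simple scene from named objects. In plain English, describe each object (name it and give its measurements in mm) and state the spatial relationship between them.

A is a table: top 1491 mm (x) × 897 mm (y), 29 mm thick, upper face at z = 720 mm, on four round legs of 84 mm diameter, each leg's bounding box inset 52 mm from the nearest pair of top edges, running from z = 0 to the bottom of the top.

B is an I-beam lying along x, 3016 mm long. Overall section height 316 mm. Two flanges 278 mm wide (y) and 13 mm thick, one on the floor and one at the top; a web 20 mm thick runs between them, centred on the flange width.

C is a four-legged stool. The seat is 352×294 mm, 41 mm thick, top at z = 398 mm. It stands on four square legs, each 34×34 mm in cross-section, from z = 0 to the seat underside, each flush with a corner of the seat.

The I-beam is on the floor beside the table on its −y side. The stool is on top of the table.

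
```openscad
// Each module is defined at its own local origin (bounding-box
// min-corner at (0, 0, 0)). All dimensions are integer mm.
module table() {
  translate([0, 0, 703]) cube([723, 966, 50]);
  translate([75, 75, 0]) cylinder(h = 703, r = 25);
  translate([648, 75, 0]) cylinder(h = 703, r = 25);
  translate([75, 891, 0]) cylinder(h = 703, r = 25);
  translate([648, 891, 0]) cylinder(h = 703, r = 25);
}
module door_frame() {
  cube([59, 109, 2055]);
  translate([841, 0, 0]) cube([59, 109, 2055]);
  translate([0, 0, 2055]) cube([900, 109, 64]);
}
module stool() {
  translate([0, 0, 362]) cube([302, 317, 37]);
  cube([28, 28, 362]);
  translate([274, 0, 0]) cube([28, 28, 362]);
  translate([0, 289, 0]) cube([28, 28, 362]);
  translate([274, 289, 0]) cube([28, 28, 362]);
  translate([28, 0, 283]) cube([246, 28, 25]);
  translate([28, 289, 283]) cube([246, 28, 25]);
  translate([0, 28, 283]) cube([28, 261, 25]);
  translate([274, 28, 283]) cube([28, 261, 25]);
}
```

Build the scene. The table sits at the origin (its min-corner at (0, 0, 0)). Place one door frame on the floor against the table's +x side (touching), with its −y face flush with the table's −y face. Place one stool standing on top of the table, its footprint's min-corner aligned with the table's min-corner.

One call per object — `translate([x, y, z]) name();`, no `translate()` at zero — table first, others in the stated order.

table();
translate([723, 0, 0]) door_frame();
translate([0, 0, 753]) stool();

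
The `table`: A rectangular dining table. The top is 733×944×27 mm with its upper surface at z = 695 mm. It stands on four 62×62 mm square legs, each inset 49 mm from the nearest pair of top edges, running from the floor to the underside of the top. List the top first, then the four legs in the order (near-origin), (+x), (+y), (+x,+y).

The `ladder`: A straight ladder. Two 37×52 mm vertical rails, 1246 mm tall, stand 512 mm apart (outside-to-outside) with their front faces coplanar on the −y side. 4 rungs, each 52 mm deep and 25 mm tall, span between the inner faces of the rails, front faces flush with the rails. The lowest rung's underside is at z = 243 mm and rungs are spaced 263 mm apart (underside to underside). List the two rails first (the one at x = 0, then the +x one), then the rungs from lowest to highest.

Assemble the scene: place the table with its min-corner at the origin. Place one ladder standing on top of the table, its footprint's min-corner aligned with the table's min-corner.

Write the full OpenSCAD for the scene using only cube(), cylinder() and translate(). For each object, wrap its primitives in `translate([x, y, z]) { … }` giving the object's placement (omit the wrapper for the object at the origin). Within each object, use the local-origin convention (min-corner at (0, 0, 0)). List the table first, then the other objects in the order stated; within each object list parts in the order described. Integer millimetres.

translate([0, 0, 668]) cube([733, 944, 27]);
translate([49, 49, 0]) cube([62, 62, 668]);
translate([622, 49, 0]) cube([62, 62, 668]);
translate([49, 833, 0]) cube([62, 62, 668]);
translate([622, 833, 0]) cube([62, 62, 668]);
translate([0, 0, 695]) {
  cube([37, 52, 1246]);
  translate([475, 0, 0]) cube([37, 52, 1246]);
  translate([37, 0, 243]) cube([438, 52, 25]);
  translate([37, 0, 506]) cube([438, 52, 25]);
  translate([37, 0, 769]) cube([438, 52, 25]);
  translate([37, 0, 1032]) cube([438, 52, 25]);
}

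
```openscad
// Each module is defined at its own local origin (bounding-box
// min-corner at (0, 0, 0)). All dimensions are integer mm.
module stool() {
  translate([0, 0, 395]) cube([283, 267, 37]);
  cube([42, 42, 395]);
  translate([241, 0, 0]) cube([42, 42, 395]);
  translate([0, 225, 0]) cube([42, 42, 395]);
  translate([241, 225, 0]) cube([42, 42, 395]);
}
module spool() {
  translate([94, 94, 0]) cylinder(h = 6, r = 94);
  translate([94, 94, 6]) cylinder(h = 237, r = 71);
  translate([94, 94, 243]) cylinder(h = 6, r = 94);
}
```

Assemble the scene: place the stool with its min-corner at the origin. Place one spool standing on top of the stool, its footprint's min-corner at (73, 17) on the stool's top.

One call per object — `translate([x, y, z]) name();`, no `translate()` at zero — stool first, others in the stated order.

stool();
translate([73, 17, 432]) spool();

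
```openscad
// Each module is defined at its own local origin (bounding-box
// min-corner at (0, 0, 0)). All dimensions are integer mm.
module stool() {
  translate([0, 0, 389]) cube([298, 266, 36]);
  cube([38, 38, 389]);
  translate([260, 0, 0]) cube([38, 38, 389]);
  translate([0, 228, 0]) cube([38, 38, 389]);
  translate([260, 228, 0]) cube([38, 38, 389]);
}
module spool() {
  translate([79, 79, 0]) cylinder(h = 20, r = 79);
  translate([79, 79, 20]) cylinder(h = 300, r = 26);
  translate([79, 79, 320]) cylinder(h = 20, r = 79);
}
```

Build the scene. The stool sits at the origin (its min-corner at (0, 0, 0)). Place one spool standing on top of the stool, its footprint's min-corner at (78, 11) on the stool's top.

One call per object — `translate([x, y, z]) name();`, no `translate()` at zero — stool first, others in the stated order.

stool();
translate([78, 11, 425]) spool();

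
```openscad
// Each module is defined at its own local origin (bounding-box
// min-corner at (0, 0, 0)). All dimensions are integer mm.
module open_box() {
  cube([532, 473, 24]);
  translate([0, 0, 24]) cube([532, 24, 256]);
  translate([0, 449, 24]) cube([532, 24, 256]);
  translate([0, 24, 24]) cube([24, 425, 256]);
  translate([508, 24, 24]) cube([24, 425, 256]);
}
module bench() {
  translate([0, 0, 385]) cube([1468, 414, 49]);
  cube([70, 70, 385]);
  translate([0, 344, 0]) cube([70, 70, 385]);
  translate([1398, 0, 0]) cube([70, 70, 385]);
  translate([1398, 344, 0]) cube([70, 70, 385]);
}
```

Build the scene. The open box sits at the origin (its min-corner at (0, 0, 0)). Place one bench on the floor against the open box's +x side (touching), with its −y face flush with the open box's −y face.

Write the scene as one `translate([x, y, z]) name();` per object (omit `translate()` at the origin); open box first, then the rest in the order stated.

open_box();
translate([532, 0, 0]) bench();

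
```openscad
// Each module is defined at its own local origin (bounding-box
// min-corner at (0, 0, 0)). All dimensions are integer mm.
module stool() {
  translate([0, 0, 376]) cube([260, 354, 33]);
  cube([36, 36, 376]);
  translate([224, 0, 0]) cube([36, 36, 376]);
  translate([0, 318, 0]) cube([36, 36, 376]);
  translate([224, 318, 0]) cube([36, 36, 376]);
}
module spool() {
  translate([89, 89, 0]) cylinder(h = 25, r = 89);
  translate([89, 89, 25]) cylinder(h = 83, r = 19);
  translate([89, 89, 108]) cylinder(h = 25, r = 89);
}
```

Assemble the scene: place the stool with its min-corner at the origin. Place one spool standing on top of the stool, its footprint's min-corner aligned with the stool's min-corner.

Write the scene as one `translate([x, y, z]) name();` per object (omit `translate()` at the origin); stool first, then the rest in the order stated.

stool();
translate([0, 0, 409]) spool();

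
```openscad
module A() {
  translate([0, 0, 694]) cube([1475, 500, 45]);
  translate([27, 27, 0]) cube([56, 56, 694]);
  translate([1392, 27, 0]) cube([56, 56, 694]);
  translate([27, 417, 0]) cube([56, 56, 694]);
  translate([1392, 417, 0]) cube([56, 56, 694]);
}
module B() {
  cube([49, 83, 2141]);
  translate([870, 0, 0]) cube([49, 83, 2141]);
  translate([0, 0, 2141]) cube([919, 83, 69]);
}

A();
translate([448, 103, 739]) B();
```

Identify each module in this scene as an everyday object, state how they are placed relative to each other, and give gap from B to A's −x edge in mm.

A is a table. B is a door frame. The door frame is on top of the table. The gap from the door frame to the table's −x edge is 448 mm.

The door frame's min-x is at 448; the table's min-x is 0; gap = 448 mm.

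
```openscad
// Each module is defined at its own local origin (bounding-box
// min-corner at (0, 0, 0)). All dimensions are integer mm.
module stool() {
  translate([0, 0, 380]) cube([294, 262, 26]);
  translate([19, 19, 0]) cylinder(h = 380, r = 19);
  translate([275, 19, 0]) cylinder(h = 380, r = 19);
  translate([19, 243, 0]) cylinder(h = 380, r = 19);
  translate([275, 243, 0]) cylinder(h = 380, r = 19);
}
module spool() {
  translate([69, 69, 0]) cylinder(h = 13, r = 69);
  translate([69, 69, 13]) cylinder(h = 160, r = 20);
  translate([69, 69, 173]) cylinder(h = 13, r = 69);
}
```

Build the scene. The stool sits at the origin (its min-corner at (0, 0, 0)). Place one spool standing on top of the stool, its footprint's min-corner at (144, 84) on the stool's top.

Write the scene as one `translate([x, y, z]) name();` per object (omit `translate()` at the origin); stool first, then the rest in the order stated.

stool();
translate([144, 84, 406]) spool();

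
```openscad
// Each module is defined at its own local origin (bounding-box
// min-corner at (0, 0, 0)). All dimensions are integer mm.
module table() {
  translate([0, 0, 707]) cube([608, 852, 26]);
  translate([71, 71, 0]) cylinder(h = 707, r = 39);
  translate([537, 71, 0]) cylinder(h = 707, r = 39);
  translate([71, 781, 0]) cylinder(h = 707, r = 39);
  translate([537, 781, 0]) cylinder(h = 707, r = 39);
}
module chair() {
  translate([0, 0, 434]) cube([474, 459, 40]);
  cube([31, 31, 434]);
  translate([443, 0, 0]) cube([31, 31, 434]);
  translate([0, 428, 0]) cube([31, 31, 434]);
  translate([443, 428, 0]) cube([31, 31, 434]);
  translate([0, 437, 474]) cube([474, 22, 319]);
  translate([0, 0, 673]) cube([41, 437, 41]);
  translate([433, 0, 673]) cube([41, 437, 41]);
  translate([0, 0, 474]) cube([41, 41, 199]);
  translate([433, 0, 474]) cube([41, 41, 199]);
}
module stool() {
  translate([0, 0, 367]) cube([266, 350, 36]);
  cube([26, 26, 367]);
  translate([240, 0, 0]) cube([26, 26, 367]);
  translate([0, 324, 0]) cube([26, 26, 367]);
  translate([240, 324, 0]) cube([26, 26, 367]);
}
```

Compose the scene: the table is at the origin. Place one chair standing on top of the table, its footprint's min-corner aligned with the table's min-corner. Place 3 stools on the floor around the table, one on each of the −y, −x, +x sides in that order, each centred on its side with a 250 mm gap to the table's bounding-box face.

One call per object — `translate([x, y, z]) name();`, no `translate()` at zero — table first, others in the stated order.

table();
translate([0, 0, 733]) chair();
translate([171, -600, 0]) stool();
translate([-516, 251, 0]) stool();
translate([858, 251, 0]) stool();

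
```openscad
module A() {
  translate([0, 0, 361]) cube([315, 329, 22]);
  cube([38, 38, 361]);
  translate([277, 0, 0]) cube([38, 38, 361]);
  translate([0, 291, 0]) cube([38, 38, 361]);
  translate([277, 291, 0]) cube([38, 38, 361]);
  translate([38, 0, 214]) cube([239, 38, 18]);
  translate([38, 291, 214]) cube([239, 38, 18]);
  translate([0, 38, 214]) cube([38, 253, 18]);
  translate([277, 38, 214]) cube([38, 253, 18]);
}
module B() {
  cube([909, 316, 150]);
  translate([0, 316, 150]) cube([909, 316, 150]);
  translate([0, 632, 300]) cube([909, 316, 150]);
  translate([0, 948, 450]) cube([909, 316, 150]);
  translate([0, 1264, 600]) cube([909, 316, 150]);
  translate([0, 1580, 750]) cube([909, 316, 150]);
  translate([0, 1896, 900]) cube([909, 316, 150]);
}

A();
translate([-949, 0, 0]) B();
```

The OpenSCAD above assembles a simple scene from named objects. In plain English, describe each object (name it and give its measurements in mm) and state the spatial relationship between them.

A is a simple wooden stool: a rectangular seat 315 mm (x) by 329 mm (y), 22 mm thick, top face at z = 383 mm, on four square legs, each 38×38 mm in cross-section. The legs rest on z = 0, each flush with a corner of the seat. Four stretchers, 38 mm wide and 18 mm tall, connect adjacent legs with their undersides at z = 214 mm, each running between the inner faces of the legs it joins and aligned with the legs' outer faces on the other axis.

B is a straight staircase of 7 solid steps. Each step is 909 mm wide (x), 316 mm deep (y, the going) and 150 mm tall (the rise). The first step rests on the floor; each subsequent step sits one going further in +y and one rise higher in +z, directly behind and above the previous step with no overlap.

The staircase is on the floor beside the stool on its −x side.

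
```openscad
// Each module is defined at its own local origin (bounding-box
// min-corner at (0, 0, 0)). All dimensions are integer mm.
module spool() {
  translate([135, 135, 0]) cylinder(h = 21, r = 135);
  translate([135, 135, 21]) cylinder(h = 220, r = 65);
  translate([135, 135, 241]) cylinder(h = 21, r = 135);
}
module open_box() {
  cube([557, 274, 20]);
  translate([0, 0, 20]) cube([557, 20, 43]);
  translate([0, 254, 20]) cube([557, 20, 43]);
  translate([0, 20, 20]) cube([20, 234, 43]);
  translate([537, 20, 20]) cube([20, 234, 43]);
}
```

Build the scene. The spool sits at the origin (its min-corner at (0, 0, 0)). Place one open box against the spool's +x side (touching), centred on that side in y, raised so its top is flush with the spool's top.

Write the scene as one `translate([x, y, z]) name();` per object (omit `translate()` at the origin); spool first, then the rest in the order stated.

spool();
translate([270, -2, 199]) open_box();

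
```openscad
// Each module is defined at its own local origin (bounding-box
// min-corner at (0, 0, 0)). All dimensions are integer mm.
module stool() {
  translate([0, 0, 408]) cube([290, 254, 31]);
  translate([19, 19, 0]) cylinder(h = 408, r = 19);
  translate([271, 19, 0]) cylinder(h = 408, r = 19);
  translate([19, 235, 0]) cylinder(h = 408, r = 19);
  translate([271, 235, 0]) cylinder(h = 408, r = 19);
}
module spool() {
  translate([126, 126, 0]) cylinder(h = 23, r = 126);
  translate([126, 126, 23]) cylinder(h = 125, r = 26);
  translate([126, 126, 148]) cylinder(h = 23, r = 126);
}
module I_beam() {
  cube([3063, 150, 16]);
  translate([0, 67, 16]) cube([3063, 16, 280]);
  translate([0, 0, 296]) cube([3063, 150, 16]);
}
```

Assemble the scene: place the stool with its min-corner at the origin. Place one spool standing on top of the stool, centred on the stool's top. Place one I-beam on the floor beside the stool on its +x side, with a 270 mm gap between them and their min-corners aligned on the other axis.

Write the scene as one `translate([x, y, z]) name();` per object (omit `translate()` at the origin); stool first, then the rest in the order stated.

stool();
translate([19, 1, 439]) spool();
translate([560, 0, 0]) I_beam();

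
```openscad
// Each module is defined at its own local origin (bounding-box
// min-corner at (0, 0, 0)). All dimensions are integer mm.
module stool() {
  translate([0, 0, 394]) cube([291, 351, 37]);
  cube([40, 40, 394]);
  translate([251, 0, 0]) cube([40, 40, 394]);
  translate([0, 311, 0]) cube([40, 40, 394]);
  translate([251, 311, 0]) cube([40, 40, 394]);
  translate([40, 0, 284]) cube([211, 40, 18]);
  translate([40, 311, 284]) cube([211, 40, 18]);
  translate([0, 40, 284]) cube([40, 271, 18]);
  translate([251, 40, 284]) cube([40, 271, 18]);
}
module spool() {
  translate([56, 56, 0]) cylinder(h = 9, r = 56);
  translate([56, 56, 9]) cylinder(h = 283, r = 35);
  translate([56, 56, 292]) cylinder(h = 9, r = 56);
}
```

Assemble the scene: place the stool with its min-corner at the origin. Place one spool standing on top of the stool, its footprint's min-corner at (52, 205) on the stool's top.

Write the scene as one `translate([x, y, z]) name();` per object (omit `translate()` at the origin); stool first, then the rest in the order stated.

stool();
translate([52, 205, 431]) spool();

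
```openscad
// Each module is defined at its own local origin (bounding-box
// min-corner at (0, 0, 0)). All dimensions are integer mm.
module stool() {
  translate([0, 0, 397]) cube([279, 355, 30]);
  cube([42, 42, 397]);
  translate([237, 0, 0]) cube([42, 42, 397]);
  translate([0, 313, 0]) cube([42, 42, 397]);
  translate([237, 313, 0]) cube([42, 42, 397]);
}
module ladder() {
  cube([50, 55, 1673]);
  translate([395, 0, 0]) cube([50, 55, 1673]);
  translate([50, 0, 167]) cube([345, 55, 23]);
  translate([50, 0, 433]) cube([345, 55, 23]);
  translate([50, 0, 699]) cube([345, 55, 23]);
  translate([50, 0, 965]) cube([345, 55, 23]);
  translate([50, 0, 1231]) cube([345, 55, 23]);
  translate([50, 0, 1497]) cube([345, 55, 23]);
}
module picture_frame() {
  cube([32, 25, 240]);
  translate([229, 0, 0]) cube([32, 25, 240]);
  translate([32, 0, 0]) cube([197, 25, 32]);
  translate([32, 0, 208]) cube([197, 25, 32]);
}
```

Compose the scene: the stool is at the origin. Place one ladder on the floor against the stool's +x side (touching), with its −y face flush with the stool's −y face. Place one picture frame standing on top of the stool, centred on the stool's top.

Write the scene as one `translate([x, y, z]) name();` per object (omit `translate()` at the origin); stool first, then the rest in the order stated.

stool();
translate([279, 0, 0]) ladder();
translate([9, 165, 427]) picture_frame();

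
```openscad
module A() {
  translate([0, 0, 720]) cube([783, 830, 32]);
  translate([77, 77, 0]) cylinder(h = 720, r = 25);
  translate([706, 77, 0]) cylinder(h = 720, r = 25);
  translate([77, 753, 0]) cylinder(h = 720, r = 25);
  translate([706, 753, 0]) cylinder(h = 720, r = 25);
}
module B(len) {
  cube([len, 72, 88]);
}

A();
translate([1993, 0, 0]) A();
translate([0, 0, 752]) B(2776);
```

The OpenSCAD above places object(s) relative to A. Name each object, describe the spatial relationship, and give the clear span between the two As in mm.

A is a table. B is a beam. A beam spans the tops of two tables. The clear span between the two tables is 1210 mm.

Second table starts at x = 1993; first ends at x = 783; clear span = 1993 − 783 = 1210 mm.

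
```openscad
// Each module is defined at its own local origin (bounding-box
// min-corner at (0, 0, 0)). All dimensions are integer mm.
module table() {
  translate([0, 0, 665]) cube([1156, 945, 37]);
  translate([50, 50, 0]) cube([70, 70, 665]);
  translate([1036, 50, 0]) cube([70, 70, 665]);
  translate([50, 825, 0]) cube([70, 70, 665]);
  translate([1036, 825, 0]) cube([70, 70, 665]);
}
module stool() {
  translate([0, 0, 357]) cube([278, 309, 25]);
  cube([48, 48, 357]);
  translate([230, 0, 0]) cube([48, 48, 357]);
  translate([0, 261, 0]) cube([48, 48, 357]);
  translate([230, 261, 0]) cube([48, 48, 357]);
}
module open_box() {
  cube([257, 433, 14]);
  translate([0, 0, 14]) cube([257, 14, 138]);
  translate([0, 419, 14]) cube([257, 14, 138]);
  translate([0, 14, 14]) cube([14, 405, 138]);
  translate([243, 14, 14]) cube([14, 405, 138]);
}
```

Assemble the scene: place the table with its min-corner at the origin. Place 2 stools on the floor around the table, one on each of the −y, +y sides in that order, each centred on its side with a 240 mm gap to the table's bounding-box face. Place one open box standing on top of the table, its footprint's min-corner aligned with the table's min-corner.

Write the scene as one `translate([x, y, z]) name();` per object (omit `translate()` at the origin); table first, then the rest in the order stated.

table();
translate([439, -549, 0]) stool();
translate([439, 1185, 0]) stool();
translate([0, 0, 702]) open_box();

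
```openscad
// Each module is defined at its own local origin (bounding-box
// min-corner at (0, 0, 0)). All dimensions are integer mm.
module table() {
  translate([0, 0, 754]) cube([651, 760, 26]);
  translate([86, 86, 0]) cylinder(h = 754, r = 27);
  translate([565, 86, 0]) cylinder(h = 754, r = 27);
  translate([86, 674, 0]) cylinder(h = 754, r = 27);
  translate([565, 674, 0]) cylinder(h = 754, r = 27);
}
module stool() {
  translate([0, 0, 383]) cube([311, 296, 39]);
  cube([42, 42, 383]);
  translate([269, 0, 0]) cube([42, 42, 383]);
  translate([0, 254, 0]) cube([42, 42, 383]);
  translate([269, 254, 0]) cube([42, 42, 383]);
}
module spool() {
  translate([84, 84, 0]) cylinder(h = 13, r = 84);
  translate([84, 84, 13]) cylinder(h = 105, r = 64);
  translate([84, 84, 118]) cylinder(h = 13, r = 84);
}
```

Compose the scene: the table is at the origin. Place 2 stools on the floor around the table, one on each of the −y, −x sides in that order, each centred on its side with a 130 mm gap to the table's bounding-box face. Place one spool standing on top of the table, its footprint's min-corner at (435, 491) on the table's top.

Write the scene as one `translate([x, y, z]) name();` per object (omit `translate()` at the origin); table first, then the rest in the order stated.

table();
translate([170, -426, 0]) stool();
translate([-441, 232, 0]) stool();
translate([435, 491, 780]) spool();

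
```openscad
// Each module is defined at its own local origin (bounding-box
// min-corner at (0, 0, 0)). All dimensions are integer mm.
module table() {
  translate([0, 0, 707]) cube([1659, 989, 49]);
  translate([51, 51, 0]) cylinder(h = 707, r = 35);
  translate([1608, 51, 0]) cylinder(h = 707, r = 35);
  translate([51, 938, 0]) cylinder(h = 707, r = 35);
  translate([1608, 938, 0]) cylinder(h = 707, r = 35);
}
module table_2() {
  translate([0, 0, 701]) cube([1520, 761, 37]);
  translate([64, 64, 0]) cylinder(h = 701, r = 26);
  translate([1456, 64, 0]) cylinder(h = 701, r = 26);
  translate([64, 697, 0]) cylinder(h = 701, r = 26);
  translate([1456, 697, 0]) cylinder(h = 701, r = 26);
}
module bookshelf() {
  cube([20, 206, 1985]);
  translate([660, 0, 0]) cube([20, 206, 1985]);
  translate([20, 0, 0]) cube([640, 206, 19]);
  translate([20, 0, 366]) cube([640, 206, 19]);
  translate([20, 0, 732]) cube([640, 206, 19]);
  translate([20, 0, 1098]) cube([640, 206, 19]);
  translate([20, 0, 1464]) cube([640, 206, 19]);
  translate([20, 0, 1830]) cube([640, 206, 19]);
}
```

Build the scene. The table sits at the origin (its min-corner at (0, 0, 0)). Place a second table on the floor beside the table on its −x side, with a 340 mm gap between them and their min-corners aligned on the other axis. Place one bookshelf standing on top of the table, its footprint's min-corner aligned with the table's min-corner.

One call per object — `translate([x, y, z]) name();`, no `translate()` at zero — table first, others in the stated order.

table();
translate([-1860, 0, 0]) table_2();
translate([0, 0, 756]) bookshelf();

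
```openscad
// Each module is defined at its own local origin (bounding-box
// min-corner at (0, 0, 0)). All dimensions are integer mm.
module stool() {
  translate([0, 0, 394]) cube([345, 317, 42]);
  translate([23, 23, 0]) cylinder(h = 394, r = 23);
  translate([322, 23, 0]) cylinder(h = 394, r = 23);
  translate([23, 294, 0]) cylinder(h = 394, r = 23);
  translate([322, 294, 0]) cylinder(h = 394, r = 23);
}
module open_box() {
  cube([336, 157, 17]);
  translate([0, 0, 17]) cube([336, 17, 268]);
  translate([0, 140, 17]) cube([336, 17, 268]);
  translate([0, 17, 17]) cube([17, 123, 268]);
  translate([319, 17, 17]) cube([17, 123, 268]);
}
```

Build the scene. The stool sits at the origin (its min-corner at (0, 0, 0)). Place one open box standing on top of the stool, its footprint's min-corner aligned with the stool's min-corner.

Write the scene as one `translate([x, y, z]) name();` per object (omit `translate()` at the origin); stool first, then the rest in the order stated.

stool();
translate([0, 0, 436]) open_box();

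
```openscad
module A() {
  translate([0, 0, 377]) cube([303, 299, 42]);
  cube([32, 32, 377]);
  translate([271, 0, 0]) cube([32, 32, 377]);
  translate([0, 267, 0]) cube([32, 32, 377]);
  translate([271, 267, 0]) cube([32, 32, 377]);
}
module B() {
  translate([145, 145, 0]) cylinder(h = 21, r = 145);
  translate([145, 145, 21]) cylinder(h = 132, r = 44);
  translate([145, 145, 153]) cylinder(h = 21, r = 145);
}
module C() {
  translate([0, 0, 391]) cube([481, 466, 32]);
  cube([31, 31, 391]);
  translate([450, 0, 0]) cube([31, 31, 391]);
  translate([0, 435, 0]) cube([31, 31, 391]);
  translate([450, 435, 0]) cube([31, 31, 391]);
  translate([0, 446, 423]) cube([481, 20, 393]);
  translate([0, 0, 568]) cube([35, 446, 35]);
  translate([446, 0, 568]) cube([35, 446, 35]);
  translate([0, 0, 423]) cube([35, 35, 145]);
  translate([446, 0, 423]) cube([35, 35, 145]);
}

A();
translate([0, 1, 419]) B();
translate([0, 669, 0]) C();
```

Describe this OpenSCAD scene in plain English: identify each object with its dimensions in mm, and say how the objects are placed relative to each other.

A is a four-legged stool. The seat is a 303×299×42 mm slab whose top surface is at z = 419 mm; four square legs, each 32×32 mm in cross-section, run from the floor (z = 0) to the underside of the seat, each flush with a corner of the seat.

B is a spool: two coaxial disc flanges of radius 145 mm and thickness 21 mm, joined by a core cylinder of radius 44 mm and height 132 mm. The lower flange rests on z = 0 and the three cylinders share a vertical axis.

C is a chair: 481×466 mm seat, 32 mm thick, top at z = 423 mm, on four 31 mm square corner legs flush with the seat edges. A 20 mm thick backrest slab spans the full seat width, extending 393 mm above the seat top, its back face flush with the seat's +y edge. Two armrests of 35×35 mm section run along each side from the seat's front edge to the front of the backrest, top faces 180 mm above the seat top and outer faces flush with the seat's x-edges; a 35×35 mm post under the front of each armrest stands on the seat at the front corner.

The spool is on top of the stool. The chair is on the floor beside the stool on its +y side.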